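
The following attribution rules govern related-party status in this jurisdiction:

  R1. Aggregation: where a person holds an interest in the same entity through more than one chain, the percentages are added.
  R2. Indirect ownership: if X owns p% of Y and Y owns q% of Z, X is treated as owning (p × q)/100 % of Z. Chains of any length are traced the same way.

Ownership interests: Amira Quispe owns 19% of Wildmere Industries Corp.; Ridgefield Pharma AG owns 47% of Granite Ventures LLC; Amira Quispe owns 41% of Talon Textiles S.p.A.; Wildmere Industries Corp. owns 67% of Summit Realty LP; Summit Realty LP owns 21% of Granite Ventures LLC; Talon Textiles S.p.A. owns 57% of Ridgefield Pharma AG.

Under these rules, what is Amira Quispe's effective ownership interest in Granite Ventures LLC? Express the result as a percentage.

Chain via Talon Textiles S.p.A. → Ridgefield Pharma AG (R2): 41% × 57% × 47% = 10.9839% of Granite Ventures LLC.
Chain via Wildmere Industries Corp. → Summit Realty LP (R2): 19% × 67% × 21% = 2.6733% of Granite Ventures LLC.
Aggregating (R1): 10.9839% + 2.6733% = 13.6572%.

13.6572%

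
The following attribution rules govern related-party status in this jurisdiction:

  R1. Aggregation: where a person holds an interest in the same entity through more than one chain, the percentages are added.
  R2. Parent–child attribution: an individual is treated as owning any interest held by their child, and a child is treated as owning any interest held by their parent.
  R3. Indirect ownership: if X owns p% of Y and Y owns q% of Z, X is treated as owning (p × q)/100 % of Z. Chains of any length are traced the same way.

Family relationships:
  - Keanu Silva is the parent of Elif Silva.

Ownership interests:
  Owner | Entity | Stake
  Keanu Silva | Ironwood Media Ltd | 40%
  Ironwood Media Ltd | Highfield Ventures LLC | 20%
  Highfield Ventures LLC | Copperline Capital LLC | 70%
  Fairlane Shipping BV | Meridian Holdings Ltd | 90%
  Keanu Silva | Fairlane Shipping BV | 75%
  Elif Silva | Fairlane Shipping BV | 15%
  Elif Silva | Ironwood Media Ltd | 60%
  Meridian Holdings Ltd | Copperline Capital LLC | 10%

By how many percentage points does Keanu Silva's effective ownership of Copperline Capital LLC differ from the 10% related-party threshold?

By parent–child attribution (R2), Keanu Silva is treated as also owning Elif Silva's interest in Ironwood Media Ltd, giving 40% + 60% = 100%.
By parent–child attribution (R2), Keanu Silva is treated as also owning Elif Silva's interest in Fairlane Shipping BV, giving 75% + 15% = 90%.
Chain via Ironwood Media Ltd → Highfield Ventures LLC (R3): 100% × 20% × 70% = 14% of Copperline Capital LLC.
Chain via Fairlane Shipping BV → Meridian Holdings Ltd (R3): 90% × 90% × 10% = 8.1% of Copperline Capital LLC.
Aggregating (R1): 14% + 8.1% = 22.1%.
22.1% exceeds the 10% threshold by 12.1 percentage points.

12.1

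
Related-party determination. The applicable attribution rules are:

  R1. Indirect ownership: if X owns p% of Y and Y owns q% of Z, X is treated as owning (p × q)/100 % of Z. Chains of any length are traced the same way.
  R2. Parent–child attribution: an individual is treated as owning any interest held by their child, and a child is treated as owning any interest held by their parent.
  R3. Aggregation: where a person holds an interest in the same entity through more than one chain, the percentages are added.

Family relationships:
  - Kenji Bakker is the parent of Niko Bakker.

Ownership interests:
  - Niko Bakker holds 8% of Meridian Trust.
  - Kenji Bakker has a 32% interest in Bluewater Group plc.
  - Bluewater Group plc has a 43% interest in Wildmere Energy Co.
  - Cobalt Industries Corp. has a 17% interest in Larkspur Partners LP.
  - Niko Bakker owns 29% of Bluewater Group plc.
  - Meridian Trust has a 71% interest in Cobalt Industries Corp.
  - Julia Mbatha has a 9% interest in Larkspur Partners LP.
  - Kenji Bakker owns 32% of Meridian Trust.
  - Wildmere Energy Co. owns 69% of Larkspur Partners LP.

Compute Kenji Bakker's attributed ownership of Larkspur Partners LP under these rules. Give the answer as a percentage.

22.9267%

By parent–child attribution (R2), Kenji Bakker is treated as also owning Niko Bakker's interest in Meridian Trust, giving 32% + 8% = 40%.
By parent–child attribution (R2), Kenji Bakker is treated as also owning Niko Bakker's interest in Bluewater Group plc, giving 32% + 29% = 61%.
Chain via Meridian Trust → Cobalt Industries Corp. (R1): 40% × 71% × 17% = 4.828% of Larkspur Partners LP.
Chain via Bluewater Group plc → Wildmere Energy Co. (R1): 61% × 43% × 69% = 18.0987% of Larkspur Partners LP.
Aggregating (R3): 4.828% + 18.0987% = 22.9267%.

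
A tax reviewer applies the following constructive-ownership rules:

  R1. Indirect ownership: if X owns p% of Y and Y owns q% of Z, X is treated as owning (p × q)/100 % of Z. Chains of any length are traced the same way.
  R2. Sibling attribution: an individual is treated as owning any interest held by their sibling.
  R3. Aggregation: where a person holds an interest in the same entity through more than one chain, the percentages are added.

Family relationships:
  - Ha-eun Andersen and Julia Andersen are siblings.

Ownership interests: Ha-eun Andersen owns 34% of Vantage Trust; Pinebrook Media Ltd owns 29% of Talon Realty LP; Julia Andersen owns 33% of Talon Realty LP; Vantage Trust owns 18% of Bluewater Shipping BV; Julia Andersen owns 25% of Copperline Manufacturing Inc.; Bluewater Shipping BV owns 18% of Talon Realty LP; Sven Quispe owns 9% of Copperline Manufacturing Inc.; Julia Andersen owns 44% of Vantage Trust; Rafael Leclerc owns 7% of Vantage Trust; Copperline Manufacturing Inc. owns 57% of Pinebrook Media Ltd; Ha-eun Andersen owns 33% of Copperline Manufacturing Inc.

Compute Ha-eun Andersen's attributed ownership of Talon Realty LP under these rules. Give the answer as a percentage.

By sibling attribution (R2), Ha-eun Andersen is treated as also owning Julia Andersen's interest in Copperline Manufacturing Inc, giving 33% + 25% = 58%.
By sibling attribution (R2), Ha-eun Andersen is treated as also owning Julia Andersen's interest in Vantage Trust, giving 34% + 44% = 78%.
By sibling attribution (R2), Ha-eun Andersen is treated as owning Julia Andersen's 33% interest in Talon Realty LP.
Chain via Copperline Manufacturing Inc. → Pinebrook Media Ltd (R1): 58% × 57% × 29% = 9.5874% of Talon Realty LP.
Chain via Vantage Trust → Bluewater Shipping BV (R1): 78% × 18% × 18% = 2.5272% of Talon Realty LP.
Direct interest in Talon Realty LP: 33%.
Aggregating (R3): 9.5874% + 2.5272% + 33% = 45.1146%.

45.1146%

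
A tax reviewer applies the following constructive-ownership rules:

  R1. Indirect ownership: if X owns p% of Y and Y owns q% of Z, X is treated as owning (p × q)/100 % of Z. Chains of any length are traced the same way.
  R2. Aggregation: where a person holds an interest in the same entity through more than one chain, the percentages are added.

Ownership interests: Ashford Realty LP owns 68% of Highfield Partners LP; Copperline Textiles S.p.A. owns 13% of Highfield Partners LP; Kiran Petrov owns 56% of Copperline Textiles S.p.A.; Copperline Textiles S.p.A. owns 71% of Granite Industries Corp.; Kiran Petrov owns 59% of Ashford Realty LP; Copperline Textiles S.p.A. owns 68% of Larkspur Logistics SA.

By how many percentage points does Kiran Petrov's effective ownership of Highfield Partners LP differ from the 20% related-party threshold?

Chain via Ashford Realty LP (R1): 59% × 68% = 40.12% of Highfield Partners LP.
Chain via Copperline Textiles S.p.A. (R1): 56% × 13% = 7.28% of Highfield Partners LP.
Aggregating (R2): 40.12% + 7.28% = 47.4%.
47.4% exceeds the 20% threshold by 27.4 percentage points.

27.4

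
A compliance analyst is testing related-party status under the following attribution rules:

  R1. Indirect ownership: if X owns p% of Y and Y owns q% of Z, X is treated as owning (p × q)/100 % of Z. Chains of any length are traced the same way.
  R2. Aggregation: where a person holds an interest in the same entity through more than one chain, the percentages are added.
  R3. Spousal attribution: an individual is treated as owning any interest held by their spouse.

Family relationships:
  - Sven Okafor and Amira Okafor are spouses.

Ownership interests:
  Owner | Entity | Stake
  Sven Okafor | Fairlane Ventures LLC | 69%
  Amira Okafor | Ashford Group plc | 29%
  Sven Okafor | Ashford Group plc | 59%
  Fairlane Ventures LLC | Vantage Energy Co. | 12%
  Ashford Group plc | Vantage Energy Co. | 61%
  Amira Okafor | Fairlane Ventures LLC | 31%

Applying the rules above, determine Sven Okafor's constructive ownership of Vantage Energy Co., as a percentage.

By spousal attribution (R3), Sven Okafor is treated as also owning Amira Okafor's interest in Ashford Group plc, giving 59% + 29% = 88%.
By spousal attribution (R3), Sven Okafor is treated as also owning Amira Okafor's interest in Fairlane Ventures LLC, giving 69% + 31% = 100%.
Chain via Ashford Group plc (R1): 88% × 61% = 53.68% of Vantage Energy Co.
Chain via Fairlane Ventures LLC (R1): 100% × 12% = 12% of Vantage Energy Co.
Aggregating (R2): 53.68% + 12% = 65.68%.

65.68%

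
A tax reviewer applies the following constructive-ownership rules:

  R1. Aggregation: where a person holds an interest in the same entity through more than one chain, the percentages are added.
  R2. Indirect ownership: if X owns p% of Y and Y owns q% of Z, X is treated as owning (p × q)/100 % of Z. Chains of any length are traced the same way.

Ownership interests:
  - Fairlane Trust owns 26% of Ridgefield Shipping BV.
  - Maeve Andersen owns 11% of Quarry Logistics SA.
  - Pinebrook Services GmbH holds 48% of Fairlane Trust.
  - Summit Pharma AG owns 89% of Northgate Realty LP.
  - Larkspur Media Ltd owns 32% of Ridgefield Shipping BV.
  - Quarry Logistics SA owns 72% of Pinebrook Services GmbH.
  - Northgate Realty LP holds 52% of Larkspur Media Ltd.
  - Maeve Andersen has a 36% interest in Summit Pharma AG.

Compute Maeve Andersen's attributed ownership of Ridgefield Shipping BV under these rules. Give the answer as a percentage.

6.319872%

Chain via Quarry Logistics SA → Pinebrook Services GmbH → Fairlane Trust (R2): 11% × 72% × 48% × 26% = 0.988416% of Ridgefield Shipping BV.
Chain via Summit Pharma AG → Northgate Realty LP → Larkspur Media Ltd (R2): 36% × 89% × 52% × 32% = 5.331456% of Ridgefield Shipping BV.
Aggregating (R1): 0.988416% + 5.331456% = 6.319872%.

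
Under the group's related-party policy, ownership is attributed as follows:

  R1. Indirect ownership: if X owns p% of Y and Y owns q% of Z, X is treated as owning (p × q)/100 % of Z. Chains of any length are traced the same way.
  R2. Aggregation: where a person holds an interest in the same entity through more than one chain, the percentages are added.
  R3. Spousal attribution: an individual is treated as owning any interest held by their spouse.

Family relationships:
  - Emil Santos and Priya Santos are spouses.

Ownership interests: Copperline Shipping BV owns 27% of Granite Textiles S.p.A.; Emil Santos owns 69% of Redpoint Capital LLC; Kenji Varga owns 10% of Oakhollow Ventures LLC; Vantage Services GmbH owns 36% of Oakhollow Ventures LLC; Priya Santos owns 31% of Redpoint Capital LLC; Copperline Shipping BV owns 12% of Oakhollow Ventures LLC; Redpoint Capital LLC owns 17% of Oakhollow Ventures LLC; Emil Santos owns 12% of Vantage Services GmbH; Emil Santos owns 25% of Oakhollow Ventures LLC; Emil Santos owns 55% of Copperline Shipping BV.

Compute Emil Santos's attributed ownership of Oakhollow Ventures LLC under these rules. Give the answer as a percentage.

52.92%

By spousal attribution (R3), Emil Santos is treated as also owning Priya Santos's interest in Redpoint Capital LLC, giving 69% + 31% = 100%.
Chain via Redpoint Capital LLC (R1): 100% × 17% = 17% of Oakhollow Ventures LLC.
Chain via Copperline Shipping BV (R1): 55% × 12% = 6.6% of Oakhollow Ventures LLC.
Chain via Vantage Services GmbH (R1): 12% × 36% = 4.32% of Oakhollow Ventures LLC.
Direct interest in Oakhollow Ventures LLC: 25%.
Aggregating (R2): 17% + 6.6% + 4.32% + 25% = 52.92%.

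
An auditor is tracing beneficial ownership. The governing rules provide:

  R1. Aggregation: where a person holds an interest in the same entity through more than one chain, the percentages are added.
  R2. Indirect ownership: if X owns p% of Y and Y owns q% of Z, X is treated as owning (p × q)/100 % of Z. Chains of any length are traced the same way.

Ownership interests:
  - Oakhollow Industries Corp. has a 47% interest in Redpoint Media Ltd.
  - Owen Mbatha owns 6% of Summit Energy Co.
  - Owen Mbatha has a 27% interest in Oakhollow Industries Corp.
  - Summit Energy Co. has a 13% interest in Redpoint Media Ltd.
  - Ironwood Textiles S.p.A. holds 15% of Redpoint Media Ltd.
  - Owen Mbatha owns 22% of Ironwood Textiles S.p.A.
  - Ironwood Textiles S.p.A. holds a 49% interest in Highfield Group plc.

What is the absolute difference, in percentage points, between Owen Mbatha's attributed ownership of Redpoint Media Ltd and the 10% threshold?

Chain via Summit Energy Co. (R2): 6% × 13% = 0.78% of Redpoint Media Ltd.
Chain via Ironwood Textiles S.p.A. (R2): 22% × 15% = 3.3% of Redpoint Media Ltd.
Chain via Oakhollow Industries Corp. (R2): 27% × 47% = 12.69% of Redpoint Media Ltd.
Aggregating (R1): 0.78% + 3.3% + 12.69% = 16.77%.
16.77% exceeds the 10% threshold by 6.77 percentage points.

6.77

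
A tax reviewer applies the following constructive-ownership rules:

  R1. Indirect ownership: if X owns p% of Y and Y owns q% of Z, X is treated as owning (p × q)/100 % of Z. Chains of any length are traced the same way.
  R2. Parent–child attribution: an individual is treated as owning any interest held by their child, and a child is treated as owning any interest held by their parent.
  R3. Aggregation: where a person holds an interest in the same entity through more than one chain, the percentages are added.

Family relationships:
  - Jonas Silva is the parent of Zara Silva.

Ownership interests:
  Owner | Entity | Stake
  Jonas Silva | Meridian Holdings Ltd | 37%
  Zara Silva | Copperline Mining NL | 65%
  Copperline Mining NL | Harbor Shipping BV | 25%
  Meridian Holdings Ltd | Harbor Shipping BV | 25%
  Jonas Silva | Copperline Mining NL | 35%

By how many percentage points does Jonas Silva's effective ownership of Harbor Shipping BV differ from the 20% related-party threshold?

By parent–child attribution (R2), Jonas Silva is treated as also owning Zara Silva's interest in Copperline Mining NL, giving 35% + 65% = 100%.
Chain via Meridian Holdings Ltd (R1): 37% × 25% = 9.25% of Harbor Shipping BV.
Chain via Copperline Mining NL (R1): 100% × 25% = 25% of Harbor Shipping BV.
Aggregating (R3): 9.25% + 25% = 34.25%.
34.25% exceeds the 20% threshold by 14.25 percentage points.

14.25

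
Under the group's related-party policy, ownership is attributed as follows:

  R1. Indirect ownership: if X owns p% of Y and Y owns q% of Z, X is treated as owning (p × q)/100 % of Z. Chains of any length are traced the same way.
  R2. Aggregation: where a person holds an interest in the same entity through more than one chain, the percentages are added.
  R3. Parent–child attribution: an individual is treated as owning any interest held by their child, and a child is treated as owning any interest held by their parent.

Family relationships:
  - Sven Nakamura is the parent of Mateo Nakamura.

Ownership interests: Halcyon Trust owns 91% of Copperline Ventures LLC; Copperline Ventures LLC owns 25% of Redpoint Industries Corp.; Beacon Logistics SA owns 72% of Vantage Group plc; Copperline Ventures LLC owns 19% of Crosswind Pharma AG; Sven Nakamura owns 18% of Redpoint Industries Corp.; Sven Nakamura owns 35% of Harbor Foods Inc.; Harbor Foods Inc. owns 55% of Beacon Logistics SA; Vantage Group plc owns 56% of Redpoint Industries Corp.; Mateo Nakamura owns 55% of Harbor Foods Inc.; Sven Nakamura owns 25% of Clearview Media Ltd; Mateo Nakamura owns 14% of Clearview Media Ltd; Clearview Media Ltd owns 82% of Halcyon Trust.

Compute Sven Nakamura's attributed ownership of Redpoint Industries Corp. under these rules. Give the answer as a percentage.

45.23385%

By parent–child attribution (R3), Sven Nakamura is treated as also owning Mateo Nakamura's interest in Harbor Foods Inc, giving 35% + 55% = 90%.
By parent–child attribution (R3), Sven Nakamura is treated as also owning Mateo Nakamura's interest in Clearview Media Ltd, giving 25% + 14% = 39%.
Chain via Harbor Foods Inc. → Beacon Logistics SA → Vantage Group plc (R1): 90% × 55% × 72% × 56% = 19.9584% of Redpoint Industries Corp.
Chain via Clearview Media Ltd → Halcyon Trust → Copperline Ventures LLC (R1): 39% × 82% × 91% × 25% = 7.27545% of Redpoint Industries Corp.
Direct interest in Redpoint Industries Corp: 18%.
Aggregating (R2): 19.9584% + 7.27545% + 18% = 45.23385%.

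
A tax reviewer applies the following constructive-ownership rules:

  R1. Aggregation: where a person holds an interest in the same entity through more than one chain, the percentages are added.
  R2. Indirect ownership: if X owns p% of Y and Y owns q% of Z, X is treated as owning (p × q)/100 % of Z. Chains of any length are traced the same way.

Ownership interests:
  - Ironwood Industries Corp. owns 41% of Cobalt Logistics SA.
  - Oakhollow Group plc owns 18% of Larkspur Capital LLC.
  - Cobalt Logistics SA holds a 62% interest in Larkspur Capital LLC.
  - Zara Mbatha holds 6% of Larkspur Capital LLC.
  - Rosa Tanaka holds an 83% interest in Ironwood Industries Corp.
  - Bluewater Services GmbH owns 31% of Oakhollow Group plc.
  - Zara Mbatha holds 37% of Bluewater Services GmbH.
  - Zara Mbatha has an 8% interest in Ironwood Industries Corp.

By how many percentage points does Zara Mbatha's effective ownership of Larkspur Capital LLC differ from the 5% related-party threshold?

5.0982

Chain via Bluewater Services GmbH → Oakhollow Group plc (R2): 37% × 31% × 18% = 2.0646% of Larkspur Capital LLC.
Chain via Ironwood Industries Corp. → Cobalt Logistics SA (R2): 8% × 41% × 62% = 2.0336% of Larkspur Capital LLC.
Direct interest in Larkspur Capital LLC: 6%.
Aggregating (R1): 2.0646% + 2.0336% + 6% = 10.0982%.
10.0982% exceeds the 5% threshold by 5.0982 percentage points.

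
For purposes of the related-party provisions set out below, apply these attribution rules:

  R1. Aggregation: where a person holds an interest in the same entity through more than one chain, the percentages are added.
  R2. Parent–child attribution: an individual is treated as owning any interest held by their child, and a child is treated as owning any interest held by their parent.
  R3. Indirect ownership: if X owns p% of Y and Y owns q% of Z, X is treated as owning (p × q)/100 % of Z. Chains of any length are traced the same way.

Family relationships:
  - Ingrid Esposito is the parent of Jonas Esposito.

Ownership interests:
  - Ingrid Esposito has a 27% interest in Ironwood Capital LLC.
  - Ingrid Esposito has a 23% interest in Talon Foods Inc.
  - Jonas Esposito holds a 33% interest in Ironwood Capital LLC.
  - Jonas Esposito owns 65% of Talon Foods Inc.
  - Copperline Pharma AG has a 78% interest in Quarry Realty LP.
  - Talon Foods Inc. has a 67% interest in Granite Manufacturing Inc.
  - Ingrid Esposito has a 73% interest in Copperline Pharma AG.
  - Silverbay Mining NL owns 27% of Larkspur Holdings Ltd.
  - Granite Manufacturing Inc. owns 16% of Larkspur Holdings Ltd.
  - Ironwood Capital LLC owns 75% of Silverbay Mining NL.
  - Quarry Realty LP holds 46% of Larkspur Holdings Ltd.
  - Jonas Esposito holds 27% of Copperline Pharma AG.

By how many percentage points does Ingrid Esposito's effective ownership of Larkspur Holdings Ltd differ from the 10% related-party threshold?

47.4636

By parent–child attribution (R2), Ingrid Esposito is treated as also owning Jonas Esposito's interest in Ironwood Capital LLC, giving 27% + 33% = 60%.
By parent–child attribution (R2), Ingrid Esposito is treated as also owning Jonas Esposito's interest in Copperline Pharma AG, giving 73% + 27% = 100%.
By parent–child attribution (R2), Ingrid Esposito is treated as also owning Jonas Esposito's interest in Talon Foods Inc, giving 23% + 65% = 88%.
Chain via Ironwood Capital LLC → Silverbay Mining NL (R3): 60% × 75% × 27% = 12.15% of Larkspur Holdings Ltd.
Chain via Copperline Pharma AG → Quarry Realty LP (R3): 100% × 78% × 46% = 35.88% of Larkspur Holdings Ltd.
Chain via Talon Foods Inc. → Granite Manufacturing Inc. (R3): 88% × 67% × 16% = 9.4336% of Larkspur Holdings Ltd.
Aggregating (R1): 12.15% + 35.88% + 9.4336% = 57.4636%.
57.4636% exceeds the 10% threshold by 47.4636 percentage points.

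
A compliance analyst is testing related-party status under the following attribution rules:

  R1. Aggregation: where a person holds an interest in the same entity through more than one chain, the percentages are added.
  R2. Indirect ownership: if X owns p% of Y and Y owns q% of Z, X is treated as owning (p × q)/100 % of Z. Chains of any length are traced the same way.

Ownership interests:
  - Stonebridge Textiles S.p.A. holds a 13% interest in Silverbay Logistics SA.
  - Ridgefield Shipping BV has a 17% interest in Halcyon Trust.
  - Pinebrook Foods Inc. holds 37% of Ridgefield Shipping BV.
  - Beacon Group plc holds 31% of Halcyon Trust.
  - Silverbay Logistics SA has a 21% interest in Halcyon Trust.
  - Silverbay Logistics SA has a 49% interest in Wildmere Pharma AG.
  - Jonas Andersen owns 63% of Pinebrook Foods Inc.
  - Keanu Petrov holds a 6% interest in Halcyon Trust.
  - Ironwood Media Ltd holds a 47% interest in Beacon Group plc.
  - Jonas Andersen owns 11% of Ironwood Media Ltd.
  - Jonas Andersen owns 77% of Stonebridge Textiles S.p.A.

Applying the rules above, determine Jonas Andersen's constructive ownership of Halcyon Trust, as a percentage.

Chain via Ironwood Media Ltd → Beacon Group plc (R2): 11% × 47% × 31% = 1.6027% of Halcyon Trust.
Chain via Stonebridge Textiles S.p.A. → Silverbay Logistics SA (R2): 77% × 13% × 21% = 2.1021% of Halcyon Trust.
Chain via Pinebrook Foods Inc. → Ridgefield Shipping BV (R2): 63% × 37% × 17% = 3.9627% of Halcyon Trust.
Aggregating (R1): 1.6027% + 2.1021% + 3.9627% = 7.6675%.

7.6675%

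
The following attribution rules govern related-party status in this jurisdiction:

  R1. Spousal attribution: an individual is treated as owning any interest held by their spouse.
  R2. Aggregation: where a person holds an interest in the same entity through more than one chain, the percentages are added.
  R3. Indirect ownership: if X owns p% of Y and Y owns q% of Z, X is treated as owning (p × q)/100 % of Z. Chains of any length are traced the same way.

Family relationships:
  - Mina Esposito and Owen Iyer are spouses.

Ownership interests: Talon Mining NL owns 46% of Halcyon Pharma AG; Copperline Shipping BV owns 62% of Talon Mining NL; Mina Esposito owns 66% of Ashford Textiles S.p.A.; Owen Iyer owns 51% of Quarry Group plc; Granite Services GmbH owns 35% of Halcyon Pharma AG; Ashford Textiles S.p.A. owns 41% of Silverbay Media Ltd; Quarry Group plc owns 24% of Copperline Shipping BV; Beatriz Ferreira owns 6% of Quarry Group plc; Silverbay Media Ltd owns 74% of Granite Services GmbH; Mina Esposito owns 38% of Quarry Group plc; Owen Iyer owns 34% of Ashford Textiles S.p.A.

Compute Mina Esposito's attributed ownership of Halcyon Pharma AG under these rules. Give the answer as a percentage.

16.710872%

By spousal attribution (R1), Mina Esposito is treated as also owning Owen Iyer's interest in Quarry Group plc, giving 38% + 51% = 89%.
By spousal attribution (R1), Mina Esposito is treated as also owning Owen Iyer's interest in Ashford Textiles S.p.A, giving 66% + 34% = 100%.
Chain via Quarry Group plc → Copperline Shipping BV → Talon Mining NL (R3): 89% × 24% × 62% × 46% = 6.091872% of Halcyon Pharma AG.
Chain via Ashford Textiles S.p.A. → Silverbay Media Ltd → Granite Services GmbH (R3): 100% × 41% × 74% × 35% = 10.619% of Halcyon Pharma AG.
Aggregating (R2): 6.091872% + 10.619% = 16.710872%.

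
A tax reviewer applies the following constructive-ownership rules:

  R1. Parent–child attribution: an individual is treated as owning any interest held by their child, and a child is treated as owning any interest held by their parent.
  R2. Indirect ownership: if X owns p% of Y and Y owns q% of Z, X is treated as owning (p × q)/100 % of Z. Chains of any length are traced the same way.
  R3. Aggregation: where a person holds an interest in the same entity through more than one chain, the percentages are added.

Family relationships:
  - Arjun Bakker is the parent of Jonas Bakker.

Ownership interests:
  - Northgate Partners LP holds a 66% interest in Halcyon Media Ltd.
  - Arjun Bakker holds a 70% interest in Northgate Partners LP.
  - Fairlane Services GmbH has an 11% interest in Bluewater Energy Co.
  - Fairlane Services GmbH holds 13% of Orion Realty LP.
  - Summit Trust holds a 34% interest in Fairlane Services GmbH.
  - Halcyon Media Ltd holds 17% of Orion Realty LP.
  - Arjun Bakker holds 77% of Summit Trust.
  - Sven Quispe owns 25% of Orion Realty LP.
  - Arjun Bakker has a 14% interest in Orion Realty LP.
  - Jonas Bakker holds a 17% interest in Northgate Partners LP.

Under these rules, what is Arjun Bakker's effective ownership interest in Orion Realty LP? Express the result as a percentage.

By parent–child attribution (R1), Arjun Bakker is treated as also owning Jonas Bakker's interest in Northgate Partners LP, giving 70% + 17% = 87%.
Chain via Summit Trust → Fairlane Services GmbH (R2): 77% × 34% × 13% = 3.4034% of Orion Realty LP.
Chain via Northgate Partners LP → Halcyon Media Ltd (R2): 87% × 66% × 17% = 9.7614% of Orion Realty LP.
Direct interest in Orion Realty LP: 14%.
Aggregating (R3): 3.4034% + 9.7614% + 14% = 27.1648%.

27.1648%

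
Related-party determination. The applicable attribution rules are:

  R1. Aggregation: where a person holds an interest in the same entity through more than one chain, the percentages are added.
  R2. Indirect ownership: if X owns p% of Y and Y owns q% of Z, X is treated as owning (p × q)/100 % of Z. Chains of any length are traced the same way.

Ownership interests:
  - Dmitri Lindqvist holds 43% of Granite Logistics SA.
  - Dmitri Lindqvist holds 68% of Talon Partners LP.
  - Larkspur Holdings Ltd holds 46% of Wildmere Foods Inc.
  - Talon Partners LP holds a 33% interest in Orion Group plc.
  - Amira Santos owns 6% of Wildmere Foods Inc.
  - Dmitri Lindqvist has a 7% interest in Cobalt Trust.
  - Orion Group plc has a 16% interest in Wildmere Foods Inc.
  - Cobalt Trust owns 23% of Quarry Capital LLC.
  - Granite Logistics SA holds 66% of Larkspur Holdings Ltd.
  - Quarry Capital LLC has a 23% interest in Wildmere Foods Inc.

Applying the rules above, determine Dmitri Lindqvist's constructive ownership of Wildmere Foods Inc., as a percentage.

17.0155%

Chain via Talon Partners LP → Orion Group plc (R2): 68% × 33% × 16% = 3.5904% of Wildmere Foods Inc.
Chain via Granite Logistics SA → Larkspur Holdings Ltd (R2): 43% × 66% × 46% = 13.0548% of Wildmere Foods Inc.
Chain via Cobalt Trust → Quarry Capital LLC (R2): 7% × 23% × 23% = 0.3703% of Wildmere Foods Inc.
Aggregating (R1): 3.5904% + 13.0548% + 0.3703% = 17.0155%.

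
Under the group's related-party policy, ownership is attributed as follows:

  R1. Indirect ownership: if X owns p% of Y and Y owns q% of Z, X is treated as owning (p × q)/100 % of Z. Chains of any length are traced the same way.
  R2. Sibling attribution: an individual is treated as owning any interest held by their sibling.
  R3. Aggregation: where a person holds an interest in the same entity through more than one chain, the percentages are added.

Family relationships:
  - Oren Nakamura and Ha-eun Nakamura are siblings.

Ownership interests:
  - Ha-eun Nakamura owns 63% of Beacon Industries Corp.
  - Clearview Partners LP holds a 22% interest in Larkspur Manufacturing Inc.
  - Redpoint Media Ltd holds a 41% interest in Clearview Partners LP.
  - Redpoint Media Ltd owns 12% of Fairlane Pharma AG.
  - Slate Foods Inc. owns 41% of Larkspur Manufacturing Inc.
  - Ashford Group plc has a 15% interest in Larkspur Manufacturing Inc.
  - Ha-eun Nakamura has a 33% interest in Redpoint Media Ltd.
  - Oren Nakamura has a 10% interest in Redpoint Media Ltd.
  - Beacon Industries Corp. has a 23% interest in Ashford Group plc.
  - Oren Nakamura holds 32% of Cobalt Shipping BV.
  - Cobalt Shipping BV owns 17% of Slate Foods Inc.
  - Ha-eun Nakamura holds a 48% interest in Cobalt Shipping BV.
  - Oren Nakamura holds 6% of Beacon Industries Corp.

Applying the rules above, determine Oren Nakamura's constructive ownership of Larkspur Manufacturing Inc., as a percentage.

11.8351%

By sibling attribution (R2), Oren Nakamura is treated as also owning Ha-eun Nakamura's interest in Beacon Industries Corp, giving 6% + 63% = 69%.
By sibling attribution (R2), Oren Nakamura is treated as also owning Ha-eun Nakamura's interest in Redpoint Media Ltd, giving 10% + 33% = 43%.
By sibling attribution (R2), Oren Nakamura is treated as also owning Ha-eun Nakamura's interest in Cobalt Shipping BV, giving 32% + 48% = 80%.
Chain via Beacon Industries Corp. → Ashford Group plc (R1): 69% × 23% × 15% = 2.3805% of Larkspur Manufacturing Inc.
Chain via Redpoint Media Ltd → Clearview Partners LP (R1): 43% × 41% × 22% = 3.8786% of Larkspur Manufacturing Inc.
Chain via Cobalt Shipping BV → Slate Foods Inc. (R1): 80% × 17% × 41% = 5.576% of Larkspur Manufacturing Inc.
Aggregating (R3): 2.3805% + 3.8786% + 5.576% = 11.8351%.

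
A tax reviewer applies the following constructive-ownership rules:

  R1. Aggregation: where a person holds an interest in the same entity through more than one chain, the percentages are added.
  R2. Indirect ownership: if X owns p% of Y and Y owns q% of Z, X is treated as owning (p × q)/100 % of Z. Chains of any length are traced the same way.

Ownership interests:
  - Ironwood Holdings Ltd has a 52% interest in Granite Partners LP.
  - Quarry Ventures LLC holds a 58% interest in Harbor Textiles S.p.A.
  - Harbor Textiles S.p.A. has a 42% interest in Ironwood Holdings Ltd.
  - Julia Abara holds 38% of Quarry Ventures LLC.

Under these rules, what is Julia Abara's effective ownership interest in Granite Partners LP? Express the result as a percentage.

Chain via Quarry Ventures LLC → Harbor Textiles S.p.A. → Ironwood Holdings Ltd (R2): 38% × 58% × 42% × 52% = 4.813536% of Granite Partners LP.

4.813536%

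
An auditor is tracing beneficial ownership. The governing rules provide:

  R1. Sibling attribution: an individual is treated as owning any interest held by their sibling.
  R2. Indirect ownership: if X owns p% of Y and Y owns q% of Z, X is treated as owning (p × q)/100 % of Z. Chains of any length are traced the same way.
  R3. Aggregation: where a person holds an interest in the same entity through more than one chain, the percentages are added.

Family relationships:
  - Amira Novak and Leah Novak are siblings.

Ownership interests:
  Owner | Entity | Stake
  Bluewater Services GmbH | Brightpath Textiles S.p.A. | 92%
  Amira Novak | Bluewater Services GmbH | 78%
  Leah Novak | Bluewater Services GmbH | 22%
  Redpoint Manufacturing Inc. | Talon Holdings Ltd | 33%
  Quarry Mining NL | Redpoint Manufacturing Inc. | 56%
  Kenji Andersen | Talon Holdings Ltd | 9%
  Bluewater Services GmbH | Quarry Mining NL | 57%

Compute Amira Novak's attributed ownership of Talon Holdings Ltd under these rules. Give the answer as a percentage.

10.5336%

By sibling attribution (R1), Amira Novak is treated as also owning Leah Novak's interest in Bluewater Services GmbH, giving 78% + 22% = 100%.
Chain via Bluewater Services GmbH → Quarry Mining NL → Redpoint Manufacturing Inc. (R2): 100% × 57% × 56% × 33% = 10.5336% of Talon Holdings Ltd.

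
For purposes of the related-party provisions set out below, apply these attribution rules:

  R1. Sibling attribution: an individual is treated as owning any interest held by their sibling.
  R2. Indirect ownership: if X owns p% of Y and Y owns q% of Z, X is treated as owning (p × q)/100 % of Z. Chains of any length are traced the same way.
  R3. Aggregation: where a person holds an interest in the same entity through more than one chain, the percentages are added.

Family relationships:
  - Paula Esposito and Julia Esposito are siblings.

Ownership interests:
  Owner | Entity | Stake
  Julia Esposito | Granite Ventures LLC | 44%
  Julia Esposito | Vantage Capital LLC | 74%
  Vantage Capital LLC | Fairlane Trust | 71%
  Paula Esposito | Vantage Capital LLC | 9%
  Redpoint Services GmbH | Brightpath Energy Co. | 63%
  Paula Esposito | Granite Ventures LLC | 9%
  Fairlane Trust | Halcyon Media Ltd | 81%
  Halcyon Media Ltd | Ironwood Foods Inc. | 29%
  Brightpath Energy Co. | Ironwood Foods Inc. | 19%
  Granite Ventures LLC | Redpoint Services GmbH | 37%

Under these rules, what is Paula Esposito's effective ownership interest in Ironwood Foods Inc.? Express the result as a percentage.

By sibling attribution (R1), Paula Esposito is treated as also owning Julia Esposito's interest in Granite Ventures LLC, giving 9% + 44% = 53%.
By sibling attribution (R1), Paula Esposito is treated as also owning Julia Esposito's interest in Vantage Capital LLC, giving 9% + 74% = 83%.
Chain via Granite Ventures LLC → Redpoint Services GmbH → Brightpath Energy Co. (R2): 53% × 37% × 63% × 19% = 2.347317% of Ironwood Foods Inc.
Chain via Vantage Capital LLC → Fairlane Trust → Halcyon Media Ltd (R2): 83% × 71% × 81% × 29% = 13.842657% of Ironwood Foods Inc.
Aggregating (R3): 2.347317% + 13.842657% = 16.189974%.

16.189974%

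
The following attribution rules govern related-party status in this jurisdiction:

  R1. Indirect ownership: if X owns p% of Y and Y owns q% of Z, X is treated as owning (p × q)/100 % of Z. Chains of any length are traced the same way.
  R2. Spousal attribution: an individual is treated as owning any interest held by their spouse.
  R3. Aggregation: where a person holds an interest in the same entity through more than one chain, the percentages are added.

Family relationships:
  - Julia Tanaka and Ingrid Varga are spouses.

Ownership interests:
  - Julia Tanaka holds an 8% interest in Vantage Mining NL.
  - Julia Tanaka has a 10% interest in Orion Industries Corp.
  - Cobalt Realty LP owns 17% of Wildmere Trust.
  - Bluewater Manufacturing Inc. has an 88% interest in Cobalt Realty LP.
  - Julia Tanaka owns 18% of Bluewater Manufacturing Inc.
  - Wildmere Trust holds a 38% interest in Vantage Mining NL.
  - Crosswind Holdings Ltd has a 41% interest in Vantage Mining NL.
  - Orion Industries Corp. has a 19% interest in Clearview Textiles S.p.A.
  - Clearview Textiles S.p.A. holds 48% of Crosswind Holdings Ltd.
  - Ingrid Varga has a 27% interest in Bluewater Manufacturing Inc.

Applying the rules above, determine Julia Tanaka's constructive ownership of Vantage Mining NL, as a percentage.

By spousal attribution (R2), Julia Tanaka is treated as also owning Ingrid Varga's interest in Bluewater Manufacturing Inc, giving 18% + 27% = 45%.
Chain via Orion Industries Corp. → Clearview Textiles S.p.A. → Crosswind Holdings Ltd (R1): 10% × 19% × 48% × 41% = 0.37392% of Vantage Mining NL.
Chain via Bluewater Manufacturing Inc. → Cobalt Realty LP → Wildmere Trust (R1): 45% × 88% × 17% × 38% = 2.55816% of Vantage Mining NL.
Direct interest in Vantage Mining NL: 8%.
Aggregating (R3): 0.37392% + 2.55816% + 8% = 10.93208%.

10.93208%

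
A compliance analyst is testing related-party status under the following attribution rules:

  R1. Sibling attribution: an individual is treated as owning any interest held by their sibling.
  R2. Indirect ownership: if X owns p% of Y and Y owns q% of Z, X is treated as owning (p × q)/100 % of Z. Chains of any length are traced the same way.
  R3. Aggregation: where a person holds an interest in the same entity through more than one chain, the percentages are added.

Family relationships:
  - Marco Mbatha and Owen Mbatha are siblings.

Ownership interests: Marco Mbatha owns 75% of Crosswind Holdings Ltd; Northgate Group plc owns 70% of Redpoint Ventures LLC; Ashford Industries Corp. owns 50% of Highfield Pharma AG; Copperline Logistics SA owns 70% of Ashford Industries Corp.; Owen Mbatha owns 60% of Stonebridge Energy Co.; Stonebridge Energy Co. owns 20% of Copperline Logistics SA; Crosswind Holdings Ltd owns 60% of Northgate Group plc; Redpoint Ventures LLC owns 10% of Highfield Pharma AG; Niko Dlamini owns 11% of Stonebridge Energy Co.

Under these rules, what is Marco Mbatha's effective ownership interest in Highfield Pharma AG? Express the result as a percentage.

7.35%

By sibling attribution (R1), Marco Mbatha is treated as owning Owen Mbatha's 60% interest in Stonebridge Energy Co.
Chain via Crosswind Holdings Ltd → Northgate Group plc → Redpoint Ventures LLC (R2): 75% × 60% × 70% × 10% = 3.15% of Highfield Pharma AG.
Chain via Stonebridge Energy Co. → Copperline Logistics SA → Ashford Industries Corp. (R2): 60% × 20% × 70% × 50% = 4.2% of Highfield Pharma AG.
Aggregating (R3): 3.15% + 4.2% = 7.35%.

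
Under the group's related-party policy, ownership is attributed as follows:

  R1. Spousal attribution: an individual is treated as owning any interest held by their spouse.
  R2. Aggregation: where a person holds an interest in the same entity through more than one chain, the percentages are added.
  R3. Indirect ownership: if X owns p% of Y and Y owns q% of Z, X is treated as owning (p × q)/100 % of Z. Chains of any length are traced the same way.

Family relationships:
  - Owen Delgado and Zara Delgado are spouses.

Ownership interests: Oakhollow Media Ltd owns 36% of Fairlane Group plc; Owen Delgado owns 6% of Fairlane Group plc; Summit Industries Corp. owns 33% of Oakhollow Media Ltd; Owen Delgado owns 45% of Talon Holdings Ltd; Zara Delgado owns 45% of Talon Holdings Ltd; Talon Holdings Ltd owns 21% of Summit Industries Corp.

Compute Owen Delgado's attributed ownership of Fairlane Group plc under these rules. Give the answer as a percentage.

By spousal attribution (R1), Owen Delgado is treated as also owning Zara Delgado's interest in Talon Holdings Ltd, giving 45% + 45% = 90%.
Chain via Talon Holdings Ltd → Summit Industries Corp. → Oakhollow Media Ltd (R3): 90% × 21% × 33% × 36% = 2.24532% of Fairlane Group plc.
Direct interest in Fairlane Group plc: 6%.
Aggregating (R2): 2.24532% + 6% = 8.24532%.

8.24532%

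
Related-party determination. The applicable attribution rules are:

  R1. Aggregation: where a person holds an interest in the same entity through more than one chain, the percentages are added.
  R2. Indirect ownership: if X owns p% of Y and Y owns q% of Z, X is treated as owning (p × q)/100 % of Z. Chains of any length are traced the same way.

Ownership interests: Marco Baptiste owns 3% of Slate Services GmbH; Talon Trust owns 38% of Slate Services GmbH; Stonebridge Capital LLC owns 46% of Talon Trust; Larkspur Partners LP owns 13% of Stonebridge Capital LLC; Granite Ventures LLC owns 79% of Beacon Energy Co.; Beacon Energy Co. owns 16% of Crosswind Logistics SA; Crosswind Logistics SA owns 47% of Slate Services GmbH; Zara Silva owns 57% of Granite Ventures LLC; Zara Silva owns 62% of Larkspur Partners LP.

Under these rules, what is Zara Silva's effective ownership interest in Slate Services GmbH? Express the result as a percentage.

Chain via Larkspur Partners LP → Stonebridge Capital LLC → Talon Trust (R2): 62% × 13% × 46% × 38% = 1.408888% of Slate Services GmbH.
Chain via Granite Ventures LLC → Beacon Energy Co. → Crosswind Logistics SA (R2): 57% × 79% × 16% × 47% = 3.386256% of Slate Services GmbH.
Aggregating (R1): 1.408888% + 3.386256% = 4.795144%.

4.795144%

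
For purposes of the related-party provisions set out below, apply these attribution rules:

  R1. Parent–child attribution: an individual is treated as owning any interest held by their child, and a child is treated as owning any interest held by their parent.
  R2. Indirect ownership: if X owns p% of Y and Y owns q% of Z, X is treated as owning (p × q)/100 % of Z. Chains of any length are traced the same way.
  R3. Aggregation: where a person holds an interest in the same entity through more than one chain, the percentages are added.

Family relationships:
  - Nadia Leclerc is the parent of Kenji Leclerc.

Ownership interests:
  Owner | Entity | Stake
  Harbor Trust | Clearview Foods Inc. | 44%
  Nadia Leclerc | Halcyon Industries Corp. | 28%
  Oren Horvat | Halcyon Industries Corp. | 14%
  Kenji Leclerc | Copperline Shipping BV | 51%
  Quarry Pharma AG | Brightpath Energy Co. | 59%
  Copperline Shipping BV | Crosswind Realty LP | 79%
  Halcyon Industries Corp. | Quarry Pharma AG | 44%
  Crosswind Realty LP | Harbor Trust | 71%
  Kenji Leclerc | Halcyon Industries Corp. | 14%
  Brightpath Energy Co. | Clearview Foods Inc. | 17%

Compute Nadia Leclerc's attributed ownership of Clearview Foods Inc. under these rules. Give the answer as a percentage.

By parent–child attribution (R1), Nadia Leclerc is treated as also owning Kenji Leclerc's interest in Halcyon Industries Corp, giving 28% + 14% = 42%.
By parent–child attribution (R1), Nadia Leclerc is treated as owning Kenji Leclerc's 51% interest in Copperline Shipping BV.
Chain via Halcyon Industries Corp. → Quarry Pharma AG → Brightpath Energy Co. (R2): 42% × 44% × 59% × 17% = 1.853544% of Clearview Foods Inc.
Chain via Copperline Shipping BV → Crosswind Realty LP → Harbor Trust (R2): 51% × 79% × 71% × 44% = 12.586596% of Clearview Foods Inc.
Aggregating (R3): 1.853544% + 12.586596% = 14.44014%.

14.44014%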